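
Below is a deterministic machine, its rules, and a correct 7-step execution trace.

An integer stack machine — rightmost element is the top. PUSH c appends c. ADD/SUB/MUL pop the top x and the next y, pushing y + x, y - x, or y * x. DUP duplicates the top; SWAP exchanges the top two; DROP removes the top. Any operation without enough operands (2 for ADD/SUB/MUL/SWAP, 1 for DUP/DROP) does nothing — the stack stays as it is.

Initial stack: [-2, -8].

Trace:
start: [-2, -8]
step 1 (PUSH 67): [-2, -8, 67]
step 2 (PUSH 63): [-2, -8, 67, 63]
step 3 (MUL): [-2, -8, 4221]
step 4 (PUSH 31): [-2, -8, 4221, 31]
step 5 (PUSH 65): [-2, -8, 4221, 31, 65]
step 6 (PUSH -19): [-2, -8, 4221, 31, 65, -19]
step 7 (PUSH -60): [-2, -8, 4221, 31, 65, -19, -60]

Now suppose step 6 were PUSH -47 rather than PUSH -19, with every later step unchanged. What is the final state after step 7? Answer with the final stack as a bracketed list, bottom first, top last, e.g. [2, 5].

[-2, -8, 4221, 31, 65, -47, -60]

(re-executing from step 6 with the substitution; state before step 6: [-2, -8, 4221, 31, 65])
step 6 (PUSH -47): [-2, -8, 4221, 31, 65, -47]
step 7 (PUSH -60): [-2, -8, 4221, 31, 65, -47, -60]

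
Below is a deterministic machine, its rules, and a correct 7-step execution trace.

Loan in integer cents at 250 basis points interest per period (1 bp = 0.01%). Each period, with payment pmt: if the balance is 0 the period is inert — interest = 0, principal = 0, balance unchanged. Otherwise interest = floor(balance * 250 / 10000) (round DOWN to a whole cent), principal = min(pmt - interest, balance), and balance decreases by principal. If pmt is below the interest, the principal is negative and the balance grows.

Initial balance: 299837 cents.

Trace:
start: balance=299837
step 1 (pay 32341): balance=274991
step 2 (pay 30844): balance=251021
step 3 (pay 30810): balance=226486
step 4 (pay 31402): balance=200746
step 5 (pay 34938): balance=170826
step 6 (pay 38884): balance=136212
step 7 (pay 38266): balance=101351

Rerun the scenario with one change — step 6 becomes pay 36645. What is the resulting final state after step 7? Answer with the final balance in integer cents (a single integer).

103646

(re-executing from step 6 with the substitution; state before step 6: balance=170826)
step 6 (pay 36645): balance=138451
step 7 (pay 38266): balance=103646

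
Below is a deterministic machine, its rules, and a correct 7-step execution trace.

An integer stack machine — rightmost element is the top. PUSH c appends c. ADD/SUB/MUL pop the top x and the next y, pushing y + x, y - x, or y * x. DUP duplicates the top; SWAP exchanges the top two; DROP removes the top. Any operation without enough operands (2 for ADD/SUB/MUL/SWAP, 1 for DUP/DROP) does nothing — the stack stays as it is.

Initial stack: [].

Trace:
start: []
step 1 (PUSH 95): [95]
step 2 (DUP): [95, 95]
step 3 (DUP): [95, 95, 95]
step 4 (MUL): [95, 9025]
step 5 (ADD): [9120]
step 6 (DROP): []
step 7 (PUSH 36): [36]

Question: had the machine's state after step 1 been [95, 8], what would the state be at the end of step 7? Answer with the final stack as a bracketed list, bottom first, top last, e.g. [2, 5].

state after step 1 := [95, 8]
step 2 (DUP): [95, 8, 8]
step 3 (DUP): [95, 8, 8, 8]
step 4 (MUL): [95, 8, 64]
step 5 (ADD): [95, 72]
step 6 (DROP): [95]
step 7 (PUSH 36): [95, 36]

[95, 36]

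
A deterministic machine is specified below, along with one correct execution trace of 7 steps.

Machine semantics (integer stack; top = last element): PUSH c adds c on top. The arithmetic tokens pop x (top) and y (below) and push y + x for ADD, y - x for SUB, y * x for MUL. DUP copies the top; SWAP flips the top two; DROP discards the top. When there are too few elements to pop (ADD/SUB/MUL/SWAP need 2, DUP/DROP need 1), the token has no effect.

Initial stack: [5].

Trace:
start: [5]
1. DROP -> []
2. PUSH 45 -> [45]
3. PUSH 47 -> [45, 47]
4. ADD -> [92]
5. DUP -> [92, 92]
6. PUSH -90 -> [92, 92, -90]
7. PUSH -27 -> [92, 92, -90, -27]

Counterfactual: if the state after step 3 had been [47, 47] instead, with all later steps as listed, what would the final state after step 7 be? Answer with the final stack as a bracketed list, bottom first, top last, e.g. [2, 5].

[94, 94, -90, -27]

state after step 3 := [47, 47]
4. ADD -> [94]
5. DUP -> [94, 94]
6. PUSH -90 -> [94, 94, -90]
7. PUSH -27 -> [94, 94, -90, -27]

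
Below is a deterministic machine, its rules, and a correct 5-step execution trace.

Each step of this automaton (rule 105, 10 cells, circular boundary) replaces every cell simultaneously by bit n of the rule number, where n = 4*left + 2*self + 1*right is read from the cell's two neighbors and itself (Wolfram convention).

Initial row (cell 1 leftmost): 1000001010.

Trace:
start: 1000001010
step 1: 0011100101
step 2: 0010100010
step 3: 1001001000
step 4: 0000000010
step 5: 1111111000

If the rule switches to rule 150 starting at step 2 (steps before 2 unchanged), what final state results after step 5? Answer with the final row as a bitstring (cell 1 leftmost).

1111111000

(re-executing steps 2..5 under rule 150; state before step 2: 0011100101)
step 2: 1101011101
step 3: 1001001000
step 4: 1111111101
step 5: 1111111000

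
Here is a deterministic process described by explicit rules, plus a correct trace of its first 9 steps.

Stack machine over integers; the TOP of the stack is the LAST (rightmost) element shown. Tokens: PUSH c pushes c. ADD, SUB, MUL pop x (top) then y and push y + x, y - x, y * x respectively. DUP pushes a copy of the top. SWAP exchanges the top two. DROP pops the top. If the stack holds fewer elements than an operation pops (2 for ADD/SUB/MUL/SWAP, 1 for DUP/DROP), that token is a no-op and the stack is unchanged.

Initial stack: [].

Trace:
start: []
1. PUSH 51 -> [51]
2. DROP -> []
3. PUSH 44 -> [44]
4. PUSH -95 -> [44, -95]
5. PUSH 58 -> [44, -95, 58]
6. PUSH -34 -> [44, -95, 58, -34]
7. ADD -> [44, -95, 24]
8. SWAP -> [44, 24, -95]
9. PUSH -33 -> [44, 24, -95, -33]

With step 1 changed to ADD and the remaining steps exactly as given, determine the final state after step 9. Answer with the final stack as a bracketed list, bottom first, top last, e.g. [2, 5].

[44, 24, -95, -33]

(re-executing from step 1 with the substitution; state before step 1: [])
1. ADD -> []
2. DROP -> []
3. PUSH 44 -> [44]
4. PUSH -95 -> [44, -95]
5. PUSH 58 -> [44, -95, 58]
6. PUSH -34 -> [44, -95, 58, -34]
7. ADD -> [44, -95, 24]
8. SWAP -> [44, 24, -95]
9. PUSH -33 -> [44, 24, -95, -33]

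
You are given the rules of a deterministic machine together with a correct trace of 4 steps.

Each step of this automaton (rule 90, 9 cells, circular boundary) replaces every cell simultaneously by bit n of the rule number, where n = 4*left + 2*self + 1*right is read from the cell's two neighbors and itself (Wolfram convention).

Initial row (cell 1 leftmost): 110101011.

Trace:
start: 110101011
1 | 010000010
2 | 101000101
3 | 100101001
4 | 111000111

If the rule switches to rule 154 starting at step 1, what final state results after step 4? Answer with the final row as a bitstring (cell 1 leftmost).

(re-executing steps 1..4 under rule 154; state before step 1: 110101011)
1 | 100000011
2 | 010000111
3 | 001001110
4 | 010111101

010111101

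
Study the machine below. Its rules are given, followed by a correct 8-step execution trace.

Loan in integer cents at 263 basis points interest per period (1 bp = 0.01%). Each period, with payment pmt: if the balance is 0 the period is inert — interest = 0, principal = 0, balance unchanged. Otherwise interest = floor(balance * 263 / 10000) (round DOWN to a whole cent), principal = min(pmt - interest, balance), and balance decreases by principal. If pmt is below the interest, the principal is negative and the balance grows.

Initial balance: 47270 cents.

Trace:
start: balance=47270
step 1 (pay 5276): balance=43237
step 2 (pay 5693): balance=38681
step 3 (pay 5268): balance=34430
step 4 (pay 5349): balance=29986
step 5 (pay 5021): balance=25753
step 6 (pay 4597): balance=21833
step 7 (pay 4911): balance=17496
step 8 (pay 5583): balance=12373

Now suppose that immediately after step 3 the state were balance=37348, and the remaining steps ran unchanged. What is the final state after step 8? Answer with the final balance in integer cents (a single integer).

15696

state after step 3 := balance=37348
step 4 (pay 5349): balance=32981
step 5 (pay 5021): balance=28827
step 6 (pay 4597): balance=24988
step 7 (pay 4911): balance=20734
step 8 (pay 5583): balance=15696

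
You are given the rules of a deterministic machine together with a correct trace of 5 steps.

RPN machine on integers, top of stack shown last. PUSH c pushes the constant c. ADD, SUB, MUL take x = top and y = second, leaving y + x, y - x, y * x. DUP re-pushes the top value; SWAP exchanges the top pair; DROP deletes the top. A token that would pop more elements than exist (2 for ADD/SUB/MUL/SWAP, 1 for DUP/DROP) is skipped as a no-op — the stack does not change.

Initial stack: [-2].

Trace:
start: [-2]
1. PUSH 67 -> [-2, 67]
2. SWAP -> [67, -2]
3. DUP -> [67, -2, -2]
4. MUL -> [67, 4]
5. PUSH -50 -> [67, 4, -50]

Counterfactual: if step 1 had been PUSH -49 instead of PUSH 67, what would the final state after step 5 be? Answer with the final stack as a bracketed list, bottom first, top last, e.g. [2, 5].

[-49, 4, -50]

(re-executing from step 1 with the substitution; state before step 1: [-2])
1. PUSH -49 -> [-2, -49]
2. SWAP -> [-49, -2]
3. DUP -> [-49, -2, -2]
4. MUL -> [-49, 4]
5. PUSH -50 -> [-49, 4, -50]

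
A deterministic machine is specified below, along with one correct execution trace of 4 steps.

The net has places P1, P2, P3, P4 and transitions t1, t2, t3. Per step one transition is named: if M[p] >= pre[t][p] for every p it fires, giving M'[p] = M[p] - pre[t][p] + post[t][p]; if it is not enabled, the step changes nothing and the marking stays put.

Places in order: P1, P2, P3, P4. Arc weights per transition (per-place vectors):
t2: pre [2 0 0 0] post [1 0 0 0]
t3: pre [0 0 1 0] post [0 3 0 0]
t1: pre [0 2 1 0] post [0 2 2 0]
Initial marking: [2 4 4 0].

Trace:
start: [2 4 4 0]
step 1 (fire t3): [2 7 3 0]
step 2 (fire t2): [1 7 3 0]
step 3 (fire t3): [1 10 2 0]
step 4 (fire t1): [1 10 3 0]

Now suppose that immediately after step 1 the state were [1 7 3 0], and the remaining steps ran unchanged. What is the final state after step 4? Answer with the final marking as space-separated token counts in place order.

1 10 3 0

state after step 1 := [1 7 3 0]
step 2 (fire t2): [1 7 3 0]
step 3 (fire t3): [1 10 2 0]
step 4 (fire t1): [1 10 3 0]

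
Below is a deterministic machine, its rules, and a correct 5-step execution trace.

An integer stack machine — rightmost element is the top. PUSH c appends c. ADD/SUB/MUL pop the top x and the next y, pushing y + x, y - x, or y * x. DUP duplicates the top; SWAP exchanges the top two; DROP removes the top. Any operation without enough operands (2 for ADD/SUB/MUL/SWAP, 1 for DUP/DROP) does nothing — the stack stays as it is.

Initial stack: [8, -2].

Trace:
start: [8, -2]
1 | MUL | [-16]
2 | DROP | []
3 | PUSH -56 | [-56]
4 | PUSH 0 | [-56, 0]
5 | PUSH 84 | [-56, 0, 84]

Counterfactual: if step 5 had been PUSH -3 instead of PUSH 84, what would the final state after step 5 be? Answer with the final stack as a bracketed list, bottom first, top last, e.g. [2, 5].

(re-executing from step 5 with the substitution; state before step 5: [-56, 0])
5 | PUSH -3 | [-56, 0, -3]

[-56, 0, -3]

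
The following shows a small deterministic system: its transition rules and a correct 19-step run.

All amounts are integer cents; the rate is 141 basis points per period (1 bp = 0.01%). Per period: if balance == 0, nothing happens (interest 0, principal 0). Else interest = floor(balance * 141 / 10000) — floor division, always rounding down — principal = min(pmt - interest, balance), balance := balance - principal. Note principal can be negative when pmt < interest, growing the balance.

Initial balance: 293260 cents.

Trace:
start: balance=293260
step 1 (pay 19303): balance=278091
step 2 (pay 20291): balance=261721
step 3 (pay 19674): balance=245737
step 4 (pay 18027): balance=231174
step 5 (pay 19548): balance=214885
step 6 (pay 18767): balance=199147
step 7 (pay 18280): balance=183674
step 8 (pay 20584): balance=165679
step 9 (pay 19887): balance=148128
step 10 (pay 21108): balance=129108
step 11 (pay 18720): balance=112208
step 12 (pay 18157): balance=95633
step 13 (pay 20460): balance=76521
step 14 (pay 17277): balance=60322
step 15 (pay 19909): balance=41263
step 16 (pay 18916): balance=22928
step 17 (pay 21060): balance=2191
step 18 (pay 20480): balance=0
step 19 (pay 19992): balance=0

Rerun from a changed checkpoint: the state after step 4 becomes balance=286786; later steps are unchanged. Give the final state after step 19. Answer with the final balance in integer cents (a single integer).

30102

state after step 4 := balance=286786
step 5 (pay 19548): balance=271281
step 6 (pay 18767): balance=256339
step 7 (pay 18280): balance=241673
step 8 (pay 20584): balance=224496
step 9 (pay 19887): balance=207774
step 10 (pay 21108): balance=189595
step 11 (pay 18720): balance=173548
step 12 (pay 18157): balance=157838
step 13 (pay 20460): balance=139603
step 14 (pay 17277): balance=124294
step 15 (pay 19909): balance=106137
step 16 (pay 18916): balance=88717
step 17 (pay 21060): balance=68907
step 18 (pay 20480): balance=49398
step 19 (pay 19992): balance=30102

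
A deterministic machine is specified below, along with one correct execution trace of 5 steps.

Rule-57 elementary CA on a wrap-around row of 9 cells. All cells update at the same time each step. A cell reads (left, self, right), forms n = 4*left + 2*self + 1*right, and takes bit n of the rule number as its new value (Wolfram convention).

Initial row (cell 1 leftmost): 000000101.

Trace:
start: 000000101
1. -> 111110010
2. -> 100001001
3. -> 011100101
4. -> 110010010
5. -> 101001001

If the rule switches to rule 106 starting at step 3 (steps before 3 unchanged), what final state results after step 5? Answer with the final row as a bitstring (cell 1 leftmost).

001001111

(re-executing steps 3..5 under rule 106; state before step 3: 100001001)
3. -> 100010011
4. -> 100100110
5. -> 001001111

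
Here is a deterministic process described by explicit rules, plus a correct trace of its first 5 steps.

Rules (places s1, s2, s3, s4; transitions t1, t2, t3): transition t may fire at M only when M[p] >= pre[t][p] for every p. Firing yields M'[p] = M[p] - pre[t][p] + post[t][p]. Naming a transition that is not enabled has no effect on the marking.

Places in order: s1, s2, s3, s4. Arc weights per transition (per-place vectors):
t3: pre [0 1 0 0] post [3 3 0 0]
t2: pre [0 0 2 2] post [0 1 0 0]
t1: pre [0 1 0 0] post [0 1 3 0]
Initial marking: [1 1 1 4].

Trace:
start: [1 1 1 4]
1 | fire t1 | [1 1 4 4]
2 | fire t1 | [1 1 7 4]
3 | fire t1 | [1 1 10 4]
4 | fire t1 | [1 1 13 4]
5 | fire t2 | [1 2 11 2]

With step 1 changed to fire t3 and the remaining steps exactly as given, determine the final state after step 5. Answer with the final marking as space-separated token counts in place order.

(re-executing from step 1 with the substitution; state before step 1: [1 1 1 4])
1 | fire t3 | [4 3 1 4]
2 | fire t1 | [4 3 4 4]
3 | fire t1 | [4 3 7 4]
4 | fire t1 | [4 3 10 4]
5 | fire t2 | [4 4 8 2]

4 4 8 2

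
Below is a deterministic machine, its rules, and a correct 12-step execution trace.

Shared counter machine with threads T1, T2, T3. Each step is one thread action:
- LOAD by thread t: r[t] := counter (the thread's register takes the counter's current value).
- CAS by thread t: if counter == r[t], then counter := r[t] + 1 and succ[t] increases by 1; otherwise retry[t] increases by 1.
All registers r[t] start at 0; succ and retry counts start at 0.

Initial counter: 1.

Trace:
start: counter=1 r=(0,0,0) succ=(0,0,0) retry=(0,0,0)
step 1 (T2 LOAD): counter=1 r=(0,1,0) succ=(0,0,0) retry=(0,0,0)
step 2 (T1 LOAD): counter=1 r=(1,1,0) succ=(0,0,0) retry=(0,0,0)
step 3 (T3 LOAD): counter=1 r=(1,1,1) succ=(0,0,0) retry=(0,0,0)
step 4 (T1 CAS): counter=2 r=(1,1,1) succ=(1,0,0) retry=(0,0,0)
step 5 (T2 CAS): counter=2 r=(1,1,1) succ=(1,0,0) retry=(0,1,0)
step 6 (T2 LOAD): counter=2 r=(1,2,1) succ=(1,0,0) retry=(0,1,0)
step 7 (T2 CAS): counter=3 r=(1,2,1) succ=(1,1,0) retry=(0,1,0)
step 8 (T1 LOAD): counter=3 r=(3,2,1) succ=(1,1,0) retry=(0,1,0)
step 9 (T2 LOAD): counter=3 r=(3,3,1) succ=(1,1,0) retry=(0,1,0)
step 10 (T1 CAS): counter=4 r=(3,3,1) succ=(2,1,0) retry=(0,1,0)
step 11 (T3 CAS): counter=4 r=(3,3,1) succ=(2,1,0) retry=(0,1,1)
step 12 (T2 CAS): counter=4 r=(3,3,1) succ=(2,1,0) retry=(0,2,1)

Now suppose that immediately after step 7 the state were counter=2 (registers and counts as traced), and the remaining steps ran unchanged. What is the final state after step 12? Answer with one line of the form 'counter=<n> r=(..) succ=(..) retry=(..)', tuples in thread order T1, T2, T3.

counter=3 r=(2,2,1) succ=(2,1,0) retry=(0,2,1)

state after step 7 := counter=2 r=(1,2,1) succ=(1,1,0) retry=(0,1,0)
step 8 (T1 LOAD): counter=2 r=(2,2,1) succ=(1,1,0) retry=(0,1,0)
step 9 (T2 LOAD): counter=2 r=(2,2,1) succ=(1,1,0) retry=(0,1,0)
step 10 (T1 CAS): counter=3 r=(2,2,1) succ=(2,1,0) retry=(0,1,0)
step 11 (T3 CAS): counter=3 r=(2,2,1) succ=(2,1,0) retry=(0,1,1)
step 12 (T2 CAS): counter=3 r=(2,2,1) succ=(2,1,0) retry=(0,2,1)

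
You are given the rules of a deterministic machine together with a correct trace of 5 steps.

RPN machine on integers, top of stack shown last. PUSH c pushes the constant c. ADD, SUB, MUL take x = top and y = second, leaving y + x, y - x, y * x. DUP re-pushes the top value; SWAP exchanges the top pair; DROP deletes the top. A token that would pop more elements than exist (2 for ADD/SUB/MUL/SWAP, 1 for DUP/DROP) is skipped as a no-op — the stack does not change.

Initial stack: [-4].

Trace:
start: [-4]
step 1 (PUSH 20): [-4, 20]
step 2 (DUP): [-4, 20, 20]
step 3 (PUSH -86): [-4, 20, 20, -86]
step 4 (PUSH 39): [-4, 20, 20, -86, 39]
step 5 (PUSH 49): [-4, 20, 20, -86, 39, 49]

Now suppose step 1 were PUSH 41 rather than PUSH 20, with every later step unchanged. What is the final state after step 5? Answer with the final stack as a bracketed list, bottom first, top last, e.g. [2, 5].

[-4, 41, 41, -86, 39, 49]

(re-executing from step 1 with the substitution; state before step 1: [-4])
step 1 (PUSH 41): [-4, 41]
step 2 (DUP): [-4, 41, 41]
step 3 (PUSH -86): [-4, 41, 41, -86]
step 4 (PUSH 39): [-4, 41, 41, -86, 39]
step 5 (PUSH 49): [-4, 41, 41, -86, 39, 49]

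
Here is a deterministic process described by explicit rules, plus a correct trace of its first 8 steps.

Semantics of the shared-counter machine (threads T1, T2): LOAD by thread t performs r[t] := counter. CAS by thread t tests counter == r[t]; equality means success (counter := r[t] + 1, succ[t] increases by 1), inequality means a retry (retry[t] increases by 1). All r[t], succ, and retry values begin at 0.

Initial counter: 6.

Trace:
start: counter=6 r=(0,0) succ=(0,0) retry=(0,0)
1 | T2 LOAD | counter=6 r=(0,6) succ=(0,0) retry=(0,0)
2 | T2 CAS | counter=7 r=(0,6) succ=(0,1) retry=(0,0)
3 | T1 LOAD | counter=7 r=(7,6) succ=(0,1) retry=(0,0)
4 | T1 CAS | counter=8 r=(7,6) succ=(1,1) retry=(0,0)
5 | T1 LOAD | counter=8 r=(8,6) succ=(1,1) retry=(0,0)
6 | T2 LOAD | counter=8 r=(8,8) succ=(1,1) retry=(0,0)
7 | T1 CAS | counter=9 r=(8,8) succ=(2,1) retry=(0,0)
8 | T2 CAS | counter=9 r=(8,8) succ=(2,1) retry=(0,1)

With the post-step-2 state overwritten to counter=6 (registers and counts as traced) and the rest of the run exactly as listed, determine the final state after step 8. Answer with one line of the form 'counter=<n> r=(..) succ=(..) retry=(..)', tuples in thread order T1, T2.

counter=8 r=(7,7) succ=(2,1) retry=(0,1)

state after step 2 := counter=6 r=(0,6) succ=(0,1) retry=(0,0)
3 | T1 LOAD | counter=6 r=(6,6) succ=(0,1) retry=(0,0)
4 | T1 CAS | counter=7 r=(6,6) succ=(1,1) retry=(0,0)
5 | T1 LOAD | counter=7 r=(7,6) succ=(1,1) retry=(0,0)
6 | T2 LOAD | counter=7 r=(7,7) succ=(1,1) retry=(0,0)
7 | T1 CAS | counter=8 r=(7,7) succ=(2,1) retry=(0,0)
8 | T2 CAS | counter=8 r=(7,7) succ=(2,1) retry=(0,1)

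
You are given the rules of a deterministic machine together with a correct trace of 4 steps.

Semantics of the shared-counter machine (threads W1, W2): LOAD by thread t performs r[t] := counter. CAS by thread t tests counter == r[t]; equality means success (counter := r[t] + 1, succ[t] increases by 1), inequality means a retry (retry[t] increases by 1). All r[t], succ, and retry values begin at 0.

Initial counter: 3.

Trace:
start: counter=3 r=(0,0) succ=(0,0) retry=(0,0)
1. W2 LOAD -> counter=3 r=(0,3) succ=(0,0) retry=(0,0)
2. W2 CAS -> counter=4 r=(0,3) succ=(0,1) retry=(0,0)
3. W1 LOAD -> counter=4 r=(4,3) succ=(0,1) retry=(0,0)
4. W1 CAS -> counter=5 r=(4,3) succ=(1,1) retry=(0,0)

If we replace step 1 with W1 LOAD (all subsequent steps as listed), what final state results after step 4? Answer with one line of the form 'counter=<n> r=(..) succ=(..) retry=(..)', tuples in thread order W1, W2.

counter=4 r=(3,0) succ=(1,0) retry=(0,1)

(re-executing from step 1 with the substitution; state before step 1: counter=3 r=(0,0) succ=(0,0) retry=(0,0))
1. W1 LOAD -> counter=3 r=(3,0) succ=(0,0) retry=(0,0)
2. W2 CAS -> counter=3 r=(3,0) succ=(0,0) retry=(0,1)
3. W1 LOAD -> counter=3 r=(3,0) succ=(0,0) retry=(0,1)
4. W1 CAS -> counter=4 r=(3,0) succ=(1,0) retry=(0,1)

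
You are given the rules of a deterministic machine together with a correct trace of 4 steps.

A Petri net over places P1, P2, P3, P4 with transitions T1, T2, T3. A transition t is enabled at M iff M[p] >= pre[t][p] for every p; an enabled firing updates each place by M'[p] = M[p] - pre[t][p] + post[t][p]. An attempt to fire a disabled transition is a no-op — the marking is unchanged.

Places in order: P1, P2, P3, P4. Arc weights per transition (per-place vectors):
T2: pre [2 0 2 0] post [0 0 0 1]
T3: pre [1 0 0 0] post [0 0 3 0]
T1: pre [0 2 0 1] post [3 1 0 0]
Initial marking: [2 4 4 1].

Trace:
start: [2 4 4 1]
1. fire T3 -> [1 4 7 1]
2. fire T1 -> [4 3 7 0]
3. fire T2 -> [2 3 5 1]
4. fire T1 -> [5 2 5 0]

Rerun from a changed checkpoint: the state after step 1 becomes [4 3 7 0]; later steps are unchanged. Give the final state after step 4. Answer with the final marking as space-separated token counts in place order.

5 2 5 0

state after step 1 := [4 3 7 0]
2. fire T1 -> [4 3 7 0]
3. fire T2 -> [2 3 5 1]
4. fire T1 -> [5 2 5 0]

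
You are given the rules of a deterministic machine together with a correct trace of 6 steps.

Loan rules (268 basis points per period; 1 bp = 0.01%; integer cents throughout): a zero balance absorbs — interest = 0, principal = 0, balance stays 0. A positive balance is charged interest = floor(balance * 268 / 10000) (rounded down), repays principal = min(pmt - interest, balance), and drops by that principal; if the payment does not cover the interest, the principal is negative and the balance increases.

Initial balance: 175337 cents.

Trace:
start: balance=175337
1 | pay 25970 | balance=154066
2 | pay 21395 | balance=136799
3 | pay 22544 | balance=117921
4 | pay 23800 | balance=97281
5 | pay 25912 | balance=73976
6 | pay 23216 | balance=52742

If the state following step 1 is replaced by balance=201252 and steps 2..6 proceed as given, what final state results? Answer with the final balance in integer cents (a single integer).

106599

state after step 1 := balance=201252
2 | pay 21395 | balance=185250
3 | pay 22544 | balance=167670
4 | pay 23800 | balance=148363
5 | pay 25912 | balance=126427
6 | pay 23216 | balance=106599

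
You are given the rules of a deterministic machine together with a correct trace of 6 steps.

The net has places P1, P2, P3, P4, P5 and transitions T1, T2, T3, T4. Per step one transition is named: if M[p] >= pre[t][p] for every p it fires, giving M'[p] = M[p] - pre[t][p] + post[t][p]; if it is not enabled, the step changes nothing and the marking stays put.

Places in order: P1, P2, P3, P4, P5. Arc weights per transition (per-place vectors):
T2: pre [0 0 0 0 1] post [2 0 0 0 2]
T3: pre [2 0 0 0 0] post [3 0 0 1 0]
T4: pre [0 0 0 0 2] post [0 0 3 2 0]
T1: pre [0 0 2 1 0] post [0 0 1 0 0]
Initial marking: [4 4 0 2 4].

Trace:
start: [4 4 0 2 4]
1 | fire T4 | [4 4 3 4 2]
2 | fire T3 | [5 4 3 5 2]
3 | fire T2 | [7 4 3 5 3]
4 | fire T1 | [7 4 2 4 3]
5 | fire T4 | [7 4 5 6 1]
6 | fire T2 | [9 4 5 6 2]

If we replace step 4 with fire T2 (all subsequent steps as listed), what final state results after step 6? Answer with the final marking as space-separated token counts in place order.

11 4 6 7 3

(re-executing from step 4 with the substitution; state before step 4: [7 4 3 5 3])
4 | fire T2 | [9 4 3 5 4]
5 | fire T4 | [9 4 6 7 2]
6 | fire T2 | [11 4 6 7 3]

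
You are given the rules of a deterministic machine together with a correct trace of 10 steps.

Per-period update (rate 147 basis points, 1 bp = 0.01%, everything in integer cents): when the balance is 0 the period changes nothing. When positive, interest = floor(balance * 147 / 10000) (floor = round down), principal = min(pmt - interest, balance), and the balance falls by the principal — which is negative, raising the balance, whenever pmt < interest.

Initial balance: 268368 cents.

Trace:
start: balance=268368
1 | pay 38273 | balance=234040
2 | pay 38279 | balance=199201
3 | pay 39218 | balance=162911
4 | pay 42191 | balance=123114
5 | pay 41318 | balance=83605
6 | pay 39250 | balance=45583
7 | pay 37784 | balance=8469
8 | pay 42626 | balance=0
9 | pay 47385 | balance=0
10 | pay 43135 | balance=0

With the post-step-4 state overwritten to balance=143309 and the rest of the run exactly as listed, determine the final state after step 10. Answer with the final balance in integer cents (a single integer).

state after step 4 := balance=143309
5 | pay 41318 | balance=104097
6 | pay 39250 | balance=66377
7 | pay 37784 | balance=29568
8 | pay 42626 | balance=0
9 | pay 47385 | balance=0
10 | pay 43135 | balance=0

0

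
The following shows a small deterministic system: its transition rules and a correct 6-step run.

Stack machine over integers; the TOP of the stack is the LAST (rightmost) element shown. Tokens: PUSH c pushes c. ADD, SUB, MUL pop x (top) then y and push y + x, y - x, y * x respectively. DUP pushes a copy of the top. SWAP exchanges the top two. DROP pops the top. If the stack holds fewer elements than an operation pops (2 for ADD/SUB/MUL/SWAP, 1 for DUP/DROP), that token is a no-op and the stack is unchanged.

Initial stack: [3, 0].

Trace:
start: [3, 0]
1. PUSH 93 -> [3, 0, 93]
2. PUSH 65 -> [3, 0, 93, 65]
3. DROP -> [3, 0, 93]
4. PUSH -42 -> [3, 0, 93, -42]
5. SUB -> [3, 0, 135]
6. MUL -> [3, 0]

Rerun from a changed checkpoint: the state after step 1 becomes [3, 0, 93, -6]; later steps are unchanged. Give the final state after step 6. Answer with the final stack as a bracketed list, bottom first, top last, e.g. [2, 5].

[3, 0, 3348]

state after step 1 := [3, 0, 93, -6]
2. PUSH 65 -> [3, 0, 93, -6, 65]
3. DROP -> [3, 0, 93, -6]
4. PUSH -42 -> [3, 0, 93, -6, -42]
5. SUB -> [3, 0, 93, 36]
6. MUL -> [3, 0, 3348]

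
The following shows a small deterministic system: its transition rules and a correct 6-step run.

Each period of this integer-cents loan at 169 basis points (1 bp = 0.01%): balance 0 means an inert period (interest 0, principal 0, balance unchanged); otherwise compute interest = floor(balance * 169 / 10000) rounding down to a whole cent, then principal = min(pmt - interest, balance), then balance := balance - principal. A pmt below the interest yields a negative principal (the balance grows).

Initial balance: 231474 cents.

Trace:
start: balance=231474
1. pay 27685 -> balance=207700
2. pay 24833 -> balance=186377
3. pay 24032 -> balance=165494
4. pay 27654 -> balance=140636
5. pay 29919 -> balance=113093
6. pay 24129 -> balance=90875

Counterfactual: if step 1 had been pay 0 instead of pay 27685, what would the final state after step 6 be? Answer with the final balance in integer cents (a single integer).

120980

(re-executing from step 1 with the substitution; state before step 1: balance=231474)
1. pay 0 -> balance=235385
2. pay 24833 -> balance=214530
3. pay 24032 -> balance=194123
4. pay 27654 -> balance=169749
5. pay 29919 -> balance=142698
6. pay 24129 -> balance=120980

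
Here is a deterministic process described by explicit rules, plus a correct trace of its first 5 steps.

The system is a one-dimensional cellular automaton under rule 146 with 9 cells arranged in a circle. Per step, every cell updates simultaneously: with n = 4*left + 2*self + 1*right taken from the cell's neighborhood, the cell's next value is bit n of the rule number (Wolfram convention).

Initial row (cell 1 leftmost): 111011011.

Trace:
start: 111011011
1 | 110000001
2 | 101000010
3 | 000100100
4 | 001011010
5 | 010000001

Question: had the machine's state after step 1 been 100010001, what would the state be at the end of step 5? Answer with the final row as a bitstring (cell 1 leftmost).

state after step 1 := 100010001
2 | 010101010
3 | 100000001
4 | 010000010
5 | 101000101

101000101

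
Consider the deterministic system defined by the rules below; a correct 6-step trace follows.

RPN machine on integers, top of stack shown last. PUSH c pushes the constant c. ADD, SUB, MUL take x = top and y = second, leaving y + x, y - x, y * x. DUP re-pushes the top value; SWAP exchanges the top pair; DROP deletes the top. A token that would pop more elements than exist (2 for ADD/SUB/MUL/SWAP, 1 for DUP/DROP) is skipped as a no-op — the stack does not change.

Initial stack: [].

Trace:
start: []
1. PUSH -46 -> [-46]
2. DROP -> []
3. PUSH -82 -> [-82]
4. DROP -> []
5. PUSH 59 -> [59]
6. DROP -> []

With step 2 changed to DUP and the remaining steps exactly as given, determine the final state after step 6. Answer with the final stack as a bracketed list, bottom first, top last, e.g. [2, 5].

[-46, -46]

(re-executing from step 2 with the substitution; state before step 2: [-46])
2. DUP -> [-46, -46]
3. PUSH -82 -> [-46, -46, -82]
4. DROP -> [-46, -46]
5. PUSH 59 -> [-46, -46, 59]
6. DROP -> [-46, -46]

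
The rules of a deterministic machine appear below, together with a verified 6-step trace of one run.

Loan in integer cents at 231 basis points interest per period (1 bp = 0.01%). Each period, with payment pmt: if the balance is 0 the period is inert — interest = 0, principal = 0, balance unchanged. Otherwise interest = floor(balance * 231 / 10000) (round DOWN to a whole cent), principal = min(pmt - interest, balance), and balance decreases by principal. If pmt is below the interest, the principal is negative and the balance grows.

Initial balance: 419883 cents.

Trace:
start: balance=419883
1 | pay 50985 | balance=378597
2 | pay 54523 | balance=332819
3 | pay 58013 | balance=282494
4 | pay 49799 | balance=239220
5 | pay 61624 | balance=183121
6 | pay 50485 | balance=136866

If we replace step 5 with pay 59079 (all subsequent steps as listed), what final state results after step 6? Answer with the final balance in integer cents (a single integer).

(re-executing from step 5 with the substitution; state before step 5: balance=239220)
5 | pay 59079 | balance=185666
6 | pay 50485 | balance=139469

139469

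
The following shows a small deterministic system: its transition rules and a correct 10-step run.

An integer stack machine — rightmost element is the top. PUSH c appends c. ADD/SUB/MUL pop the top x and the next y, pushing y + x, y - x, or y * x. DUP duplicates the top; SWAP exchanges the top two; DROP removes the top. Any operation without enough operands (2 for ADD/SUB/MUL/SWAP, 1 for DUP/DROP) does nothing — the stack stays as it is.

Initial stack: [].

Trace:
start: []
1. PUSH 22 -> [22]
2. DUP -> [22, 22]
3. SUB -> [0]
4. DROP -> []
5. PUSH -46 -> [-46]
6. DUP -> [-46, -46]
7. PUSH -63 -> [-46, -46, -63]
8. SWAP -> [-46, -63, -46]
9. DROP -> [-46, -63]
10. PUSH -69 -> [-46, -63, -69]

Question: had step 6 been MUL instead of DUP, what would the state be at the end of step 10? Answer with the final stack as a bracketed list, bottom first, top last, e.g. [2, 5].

(re-executing from step 6 with the substitution; state before step 6: [-46])
6. MUL -> [-46]
7. PUSH -63 -> [-46, -63]
8. SWAP -> [-63, -46]
9. DROP -> [-63]
10. PUSH -69 -> [-63, -69]

[-63, -69]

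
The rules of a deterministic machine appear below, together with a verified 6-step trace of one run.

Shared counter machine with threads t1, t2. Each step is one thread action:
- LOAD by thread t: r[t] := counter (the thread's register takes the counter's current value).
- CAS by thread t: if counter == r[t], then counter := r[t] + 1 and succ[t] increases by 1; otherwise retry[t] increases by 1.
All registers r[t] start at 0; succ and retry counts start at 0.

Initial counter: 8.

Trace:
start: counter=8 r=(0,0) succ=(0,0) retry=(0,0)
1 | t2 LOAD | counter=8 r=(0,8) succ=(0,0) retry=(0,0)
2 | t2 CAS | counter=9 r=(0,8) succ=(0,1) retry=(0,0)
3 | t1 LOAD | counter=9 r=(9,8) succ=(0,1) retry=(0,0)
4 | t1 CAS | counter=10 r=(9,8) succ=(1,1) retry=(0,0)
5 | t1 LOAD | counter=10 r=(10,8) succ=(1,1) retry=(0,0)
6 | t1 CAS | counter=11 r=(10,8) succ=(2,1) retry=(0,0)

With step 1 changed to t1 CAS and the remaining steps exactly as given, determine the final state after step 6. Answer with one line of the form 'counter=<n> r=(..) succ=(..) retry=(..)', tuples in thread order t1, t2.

(re-executing from step 1 with the substitution; state before step 1: counter=8 r=(0,0) succ=(0,0) retry=(0,0))
1 | t1 CAS | counter=8 r=(0,0) succ=(0,0) retry=(1,0)
2 | t2 CAS | counter=8 r=(0,0) succ=(0,0) retry=(1,1)
3 | t1 LOAD | counter=8 r=(8,0) succ=(0,0) retry=(1,1)
4 | t1 CAS | counter=9 r=(8,0) succ=(1,0) retry=(1,1)
5 | t1 LOAD | counter=9 r=(9,0) succ=(1,0) retry=(1,1)
6 | t1 CAS | counter=10 r=(9,0) succ=(2,0) retry=(1,1)

counter=10 r=(9,0) succ=(2,0) retry=(1,1)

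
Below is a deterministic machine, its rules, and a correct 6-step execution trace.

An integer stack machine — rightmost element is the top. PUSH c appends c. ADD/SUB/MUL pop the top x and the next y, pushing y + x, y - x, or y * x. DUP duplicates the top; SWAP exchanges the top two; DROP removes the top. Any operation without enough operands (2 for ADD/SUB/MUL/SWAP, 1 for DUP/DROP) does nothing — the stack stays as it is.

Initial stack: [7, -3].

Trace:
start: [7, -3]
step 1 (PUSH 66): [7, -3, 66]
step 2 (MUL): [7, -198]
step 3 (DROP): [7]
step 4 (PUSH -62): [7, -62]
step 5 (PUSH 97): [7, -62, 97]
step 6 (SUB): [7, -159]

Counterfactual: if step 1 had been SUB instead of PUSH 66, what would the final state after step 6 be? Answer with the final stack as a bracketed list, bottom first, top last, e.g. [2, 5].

[-159]

(re-executing from step 1 with the substitution; state before step 1: [7, -3])
step 1 (SUB): [10]
step 2 (MUL): [10]
step 3 (DROP): []
step 4 (PUSH -62): [-62]
step 5 (PUSH 97): [-62, 97]
step 6 (SUB): [-159]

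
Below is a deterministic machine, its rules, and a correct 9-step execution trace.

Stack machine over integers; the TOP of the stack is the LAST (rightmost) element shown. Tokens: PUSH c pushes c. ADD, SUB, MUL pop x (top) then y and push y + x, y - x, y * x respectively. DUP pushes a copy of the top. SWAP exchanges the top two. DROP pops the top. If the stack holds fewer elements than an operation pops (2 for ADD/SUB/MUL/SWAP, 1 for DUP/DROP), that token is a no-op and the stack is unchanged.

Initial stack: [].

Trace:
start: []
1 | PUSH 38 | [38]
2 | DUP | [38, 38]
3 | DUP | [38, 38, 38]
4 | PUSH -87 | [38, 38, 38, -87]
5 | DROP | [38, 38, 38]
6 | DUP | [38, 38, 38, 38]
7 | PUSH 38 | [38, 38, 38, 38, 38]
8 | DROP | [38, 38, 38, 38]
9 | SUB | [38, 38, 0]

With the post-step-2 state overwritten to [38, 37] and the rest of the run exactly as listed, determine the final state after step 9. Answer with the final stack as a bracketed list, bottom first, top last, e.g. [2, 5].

[38, 37, 0]

state after step 2 := [38, 37]
3 | DUP | [38, 37, 37]
4 | PUSH -87 | [38, 37, 37, -87]
5 | DROP | [38, 37, 37]
6 | DUP | [38, 37, 37, 37]
7 | PUSH 38 | [38, 37, 37, 37, 38]
8 | DROP | [38, 37, 37, 37]
9 | SUB | [38, 37, 0]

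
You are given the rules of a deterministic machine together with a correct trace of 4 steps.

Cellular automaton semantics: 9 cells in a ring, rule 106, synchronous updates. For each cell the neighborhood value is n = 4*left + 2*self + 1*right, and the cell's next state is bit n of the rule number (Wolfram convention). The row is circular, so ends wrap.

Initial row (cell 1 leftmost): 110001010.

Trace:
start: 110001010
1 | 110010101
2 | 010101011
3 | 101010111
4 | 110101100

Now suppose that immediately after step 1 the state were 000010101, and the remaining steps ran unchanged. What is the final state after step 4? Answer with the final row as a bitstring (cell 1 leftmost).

010101000

state after step 1 := 000010101
2 | 000101010
3 | 001010100
4 | 010101000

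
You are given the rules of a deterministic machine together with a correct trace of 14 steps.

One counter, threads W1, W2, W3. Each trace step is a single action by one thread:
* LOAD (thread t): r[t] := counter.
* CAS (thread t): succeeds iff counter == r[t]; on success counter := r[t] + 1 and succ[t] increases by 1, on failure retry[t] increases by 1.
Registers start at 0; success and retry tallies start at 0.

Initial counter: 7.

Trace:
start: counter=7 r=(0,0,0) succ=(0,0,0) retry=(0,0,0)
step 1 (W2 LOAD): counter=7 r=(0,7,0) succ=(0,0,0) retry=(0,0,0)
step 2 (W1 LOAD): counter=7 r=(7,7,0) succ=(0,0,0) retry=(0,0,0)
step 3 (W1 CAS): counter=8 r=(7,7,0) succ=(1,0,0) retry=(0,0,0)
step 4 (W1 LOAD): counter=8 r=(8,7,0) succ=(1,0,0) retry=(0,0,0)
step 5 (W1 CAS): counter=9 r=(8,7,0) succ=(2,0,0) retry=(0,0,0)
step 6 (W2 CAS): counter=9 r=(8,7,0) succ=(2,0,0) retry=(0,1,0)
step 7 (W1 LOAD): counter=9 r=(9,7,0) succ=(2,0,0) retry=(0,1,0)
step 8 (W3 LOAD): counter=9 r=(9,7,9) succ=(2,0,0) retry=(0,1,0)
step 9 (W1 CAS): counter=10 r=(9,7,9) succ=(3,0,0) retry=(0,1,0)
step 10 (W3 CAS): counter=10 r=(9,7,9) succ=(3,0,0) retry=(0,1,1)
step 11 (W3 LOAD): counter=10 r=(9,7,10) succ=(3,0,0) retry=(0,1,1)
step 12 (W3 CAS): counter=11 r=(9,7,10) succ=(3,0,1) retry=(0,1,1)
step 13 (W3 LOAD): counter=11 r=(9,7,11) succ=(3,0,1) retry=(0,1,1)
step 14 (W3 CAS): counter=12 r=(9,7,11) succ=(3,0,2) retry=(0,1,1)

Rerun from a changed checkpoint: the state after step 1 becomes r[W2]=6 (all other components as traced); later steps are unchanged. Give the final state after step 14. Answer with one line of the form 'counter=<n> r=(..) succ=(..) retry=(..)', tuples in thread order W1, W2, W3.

state after step 1 := counter=7 r=(0,6,0) succ=(0,0,0) retry=(0,0,0)
step 2 (W1 LOAD): counter=7 r=(7,6,0) succ=(0,0,0) retry=(0,0,0)
step 3 (W1 CAS): counter=8 r=(7,6,0) succ=(1,0,0) retry=(0,0,0)
step 4 (W1 LOAD): counter=8 r=(8,6,0) succ=(1,0,0) retry=(0,0,0)
step 5 (W1 CAS): counter=9 r=(8,6,0) succ=(2,0,0) retry=(0,0,0)
step 6 (W2 CAS): counter=9 r=(8,6,0) succ=(2,0,0) retry=(0,1,0)
step 7 (W1 LOAD): counter=9 r=(9,6,0) succ=(2,0,0) retry=(0,1,0)
step 8 (W3 LOAD): counter=9 r=(9,6,9) succ=(2,0,0) retry=(0,1,0)
step 9 (W1 CAS): counter=10 r=(9,6,9) succ=(3,0,0) retry=(0,1,0)
step 10 (W3 CAS): counter=10 r=(9,6,9) succ=(3,0,0) retry=(0,1,1)
step 11 (W3 LOAD): counter=10 r=(9,6,10) succ=(3,0,0) retry=(0,1,1)
step 12 (W3 CAS): counter=11 r=(9,6,10) succ=(3,0,1) retry=(0,1,1)
step 13 (W3 LOAD): counter=11 r=(9,6,11) succ=(3,0,1) retry=(0,1,1)
step 14 (W3 CAS): counter=12 r=(9,6,11) succ=(3,0,2) retry=(0,1,1)

counter=12 r=(9,6,11) succ=(3,0,2) retry=(0,1,1)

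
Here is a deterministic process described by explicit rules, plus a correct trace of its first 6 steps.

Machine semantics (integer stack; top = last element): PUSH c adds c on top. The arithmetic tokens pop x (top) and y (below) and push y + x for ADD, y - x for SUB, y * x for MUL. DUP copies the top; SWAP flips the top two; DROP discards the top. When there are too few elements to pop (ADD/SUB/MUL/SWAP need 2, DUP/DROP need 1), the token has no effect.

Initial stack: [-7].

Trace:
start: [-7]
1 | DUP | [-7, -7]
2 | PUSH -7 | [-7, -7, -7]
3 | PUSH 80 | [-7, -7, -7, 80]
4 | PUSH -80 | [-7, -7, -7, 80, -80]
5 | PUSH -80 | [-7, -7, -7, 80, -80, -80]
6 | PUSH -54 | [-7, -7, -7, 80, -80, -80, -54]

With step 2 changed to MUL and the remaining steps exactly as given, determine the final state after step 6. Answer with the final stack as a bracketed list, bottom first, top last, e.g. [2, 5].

(re-executing from step 2 with the substitution; state before step 2: [-7, -7])
2 | MUL | [49]
3 | PUSH 80 | [49, 80]
4 | PUSH -80 | [49, 80, -80]
5 | PUSH -80 | [49, 80, -80, -80]
6 | PUSH -54 | [49, 80, -80, -80, -54]

[49, 80, -80, -80, -54]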